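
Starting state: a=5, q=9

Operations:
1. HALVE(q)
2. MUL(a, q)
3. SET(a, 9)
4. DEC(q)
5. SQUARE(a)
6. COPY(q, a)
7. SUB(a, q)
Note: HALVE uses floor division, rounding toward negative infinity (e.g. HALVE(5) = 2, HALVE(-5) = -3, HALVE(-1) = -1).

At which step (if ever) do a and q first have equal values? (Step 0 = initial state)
Step 6

a and q first become equal after step 6.

Comparing values at each step:
Initial: a=5, q=9
After step 1: a=5, q=4
After step 2: a=20, q=4
After step 3: a=9, q=4
After step 4: a=9, q=3
After step 5: a=81, q=3
After step 6: a=81, q=81 ← equal!
After step 7: a=0, q=81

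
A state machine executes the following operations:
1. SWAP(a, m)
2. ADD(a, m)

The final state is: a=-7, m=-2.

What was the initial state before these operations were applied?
a=-2, m=-5

Working backwards:
Final state: a=-7, m=-2
Before step 2 (ADD(a, m)): a=-5, m=-2
Before step 1 (SWAP(a, m)): a=-2, m=-5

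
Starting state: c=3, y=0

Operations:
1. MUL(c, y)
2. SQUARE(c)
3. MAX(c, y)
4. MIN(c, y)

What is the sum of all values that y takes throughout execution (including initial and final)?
0

Values of y at each step:
Initial: y = 0
After step 1: y = 0
After step 2: y = 0
After step 3: y = 0
After step 4: y = 0
Sum = 0 + 0 + 0 + 0 + 0 = 0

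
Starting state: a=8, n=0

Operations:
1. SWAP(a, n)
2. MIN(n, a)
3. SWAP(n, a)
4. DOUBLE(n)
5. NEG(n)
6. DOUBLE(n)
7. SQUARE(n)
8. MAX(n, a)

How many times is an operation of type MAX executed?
1

Counting MAX operations:
Step 8: MAX(n, a) ← MAX
Total: 1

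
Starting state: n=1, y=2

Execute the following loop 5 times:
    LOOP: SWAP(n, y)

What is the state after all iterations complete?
n=2, y=1

Iteration trace:
Start: n=1, y=2
After iteration 1: n=2, y=1
After iteration 2: n=1, y=2
After iteration 3: n=2, y=1
After iteration 4: n=1, y=2
After iteration 5: n=2, y=1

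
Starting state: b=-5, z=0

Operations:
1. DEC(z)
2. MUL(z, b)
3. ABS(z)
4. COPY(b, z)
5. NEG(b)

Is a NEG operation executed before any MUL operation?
No

First NEG: step 5
First MUL: step 2
Since 5 > 2, MUL comes first.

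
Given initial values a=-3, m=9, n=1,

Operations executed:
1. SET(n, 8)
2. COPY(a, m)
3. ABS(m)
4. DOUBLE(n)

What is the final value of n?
n = 16

Tracing execution:
Step 1: SET(n, 8) → n = 8
Step 2: COPY(a, m) → n = 8
Step 3: ABS(m) → n = 8
Step 4: DOUBLE(n) → n = 16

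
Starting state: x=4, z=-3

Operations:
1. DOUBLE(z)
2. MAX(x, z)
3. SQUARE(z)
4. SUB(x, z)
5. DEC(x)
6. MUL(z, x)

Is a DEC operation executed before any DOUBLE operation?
No

First DEC: step 5
First DOUBLE: step 1
Since 5 > 1, DOUBLE comes first.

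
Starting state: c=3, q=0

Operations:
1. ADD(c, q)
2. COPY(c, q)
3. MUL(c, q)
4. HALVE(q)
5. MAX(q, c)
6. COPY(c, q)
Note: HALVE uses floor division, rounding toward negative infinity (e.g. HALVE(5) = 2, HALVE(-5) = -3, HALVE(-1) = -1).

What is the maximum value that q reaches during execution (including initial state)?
0

Values of q at each step:
Initial: q = 0 ← maximum
After step 1: q = 0
After step 2: q = 0
After step 3: q = 0
After step 4: q = 0
After step 5: q = 0
After step 6: q = 0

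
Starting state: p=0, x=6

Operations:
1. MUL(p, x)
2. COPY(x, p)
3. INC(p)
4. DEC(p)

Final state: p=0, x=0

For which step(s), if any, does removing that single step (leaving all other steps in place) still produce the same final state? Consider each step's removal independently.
Step(s) 1

Testing removal of each single step:
Without step 1: final = p=0, x=0 (same)
Without step 2: final = p=0, x=6 (different)
Without step 3: final = p=-1, x=0 (different)
Without step 4: final = p=1, x=0 (different)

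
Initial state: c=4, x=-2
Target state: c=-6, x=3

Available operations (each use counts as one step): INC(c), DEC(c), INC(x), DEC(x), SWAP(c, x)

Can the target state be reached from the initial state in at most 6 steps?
Yes

Path (6 steps): DEC(c) → DEC(x) → DEC(x) → DEC(x) → DEC(x) → SWAP(c, x)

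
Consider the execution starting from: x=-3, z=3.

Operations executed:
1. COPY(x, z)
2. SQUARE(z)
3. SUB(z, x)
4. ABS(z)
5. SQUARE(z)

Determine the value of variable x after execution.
x = 3

Tracing execution:
Step 1: COPY(x, z) → x = 3
Step 2: SQUARE(z) → x = 3
Step 3: SUB(z, x) → x = 3
Step 4: ABS(z) → x = 3
Step 5: SQUARE(z) → x = 3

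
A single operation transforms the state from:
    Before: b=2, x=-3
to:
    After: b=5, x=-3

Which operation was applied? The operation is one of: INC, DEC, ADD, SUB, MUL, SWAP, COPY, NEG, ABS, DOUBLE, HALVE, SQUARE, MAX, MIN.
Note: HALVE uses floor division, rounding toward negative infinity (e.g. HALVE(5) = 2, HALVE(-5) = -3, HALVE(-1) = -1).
SUB(b, x)

Analyzing the change:
Before: b=2, x=-3
After: b=5, x=-3
Variable b changed from 2 to 5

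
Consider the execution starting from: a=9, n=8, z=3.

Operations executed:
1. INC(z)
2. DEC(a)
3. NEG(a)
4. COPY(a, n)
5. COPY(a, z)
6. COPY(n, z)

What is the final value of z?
z = 4

Tracing execution:
Step 1: INC(z) → z = 4
Step 2: DEC(a) → z = 4
Step 3: NEG(a) → z = 4
Step 4: COPY(a, n) → z = 4
Step 5: COPY(a, z) → z = 4
Step 6: COPY(n, z) → z = 4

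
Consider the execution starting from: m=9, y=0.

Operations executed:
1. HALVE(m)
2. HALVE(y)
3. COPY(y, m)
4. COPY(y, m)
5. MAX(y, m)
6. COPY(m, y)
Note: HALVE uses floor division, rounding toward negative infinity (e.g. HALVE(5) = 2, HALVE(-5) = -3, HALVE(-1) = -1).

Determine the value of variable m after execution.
m = 4

Tracing execution:
Step 1: HALVE(m) → m = 4
Step 2: HALVE(y) → m = 4
Step 3: COPY(y, m) → m = 4
Step 4: COPY(y, m) → m = 4
Step 5: MAX(y, m) → m = 4
Step 6: COPY(m, y) → m = 4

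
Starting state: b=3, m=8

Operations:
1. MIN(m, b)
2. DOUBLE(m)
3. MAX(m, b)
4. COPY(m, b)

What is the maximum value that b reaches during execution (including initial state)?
3

Values of b at each step:
Initial: b = 3 ← maximum
After step 1: b = 3
After step 2: b = 3
After step 3: b = 3
After step 4: b = 3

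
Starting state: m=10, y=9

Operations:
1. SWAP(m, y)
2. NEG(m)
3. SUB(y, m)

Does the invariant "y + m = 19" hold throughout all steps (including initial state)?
No, violated after step 2

The invariant is violated after step 2.

State at each step:
Initial: m=10, y=9
After step 1: m=9, y=10
After step 2: m=-9, y=10
After step 3: m=-9, y=19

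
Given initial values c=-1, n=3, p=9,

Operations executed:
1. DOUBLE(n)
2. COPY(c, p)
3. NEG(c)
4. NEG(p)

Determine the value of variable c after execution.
c = -9

Tracing execution:
Step 1: DOUBLE(n) → c = -1
Step 2: COPY(c, p) → c = 9
Step 3: NEG(c) → c = -9
Step 4: NEG(p) → c = -9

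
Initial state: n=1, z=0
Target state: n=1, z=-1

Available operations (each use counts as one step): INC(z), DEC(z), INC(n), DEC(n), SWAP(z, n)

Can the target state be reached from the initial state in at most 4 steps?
Yes

Path (1 step): DEC(z)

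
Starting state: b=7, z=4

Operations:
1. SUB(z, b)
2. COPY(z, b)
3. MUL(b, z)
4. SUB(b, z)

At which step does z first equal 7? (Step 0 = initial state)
Step 2

Tracing z:
Initial: z = 4
After step 1: z = -3
After step 2: z = 7 ← first occurrence
After step 3: z = 7
After step 4: z = 7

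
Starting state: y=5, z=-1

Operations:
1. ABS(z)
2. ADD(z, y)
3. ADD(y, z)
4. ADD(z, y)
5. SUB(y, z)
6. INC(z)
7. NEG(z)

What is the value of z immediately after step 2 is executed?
z = 6

Tracing z through execution:
Initial: z = -1
After step 1 (ABS(z)): z = 1
After step 2 (ADD(z, y)): z = 6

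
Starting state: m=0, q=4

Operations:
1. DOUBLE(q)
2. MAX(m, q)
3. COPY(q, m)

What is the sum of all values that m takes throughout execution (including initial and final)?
16

Values of m at each step:
Initial: m = 0
After step 1: m = 0
After step 2: m = 8
After step 3: m = 8
Sum = 0 + 0 + 8 + 8 = 16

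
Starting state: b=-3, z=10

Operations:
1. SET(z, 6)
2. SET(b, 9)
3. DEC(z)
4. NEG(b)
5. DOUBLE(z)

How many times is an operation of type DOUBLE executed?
1

Counting DOUBLE operations:
Step 5: DOUBLE(z) ← DOUBLE
Total: 1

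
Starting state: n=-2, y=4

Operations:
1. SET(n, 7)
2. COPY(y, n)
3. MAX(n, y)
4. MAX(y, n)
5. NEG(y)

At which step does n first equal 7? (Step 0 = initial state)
Step 1

Tracing n:
Initial: n = -2
After step 1: n = 7 ← first occurrence
After step 2: n = 7
After step 3: n = 7
After step 4: n = 7
After step 5: n = 7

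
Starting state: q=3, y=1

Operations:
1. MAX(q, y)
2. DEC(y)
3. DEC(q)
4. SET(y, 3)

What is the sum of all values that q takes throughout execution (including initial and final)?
13

Values of q at each step:
Initial: q = 3
After step 1: q = 3
After step 2: q = 3
After step 3: q = 2
After step 4: q = 2
Sum = 3 + 3 + 3 + 2 + 2 = 13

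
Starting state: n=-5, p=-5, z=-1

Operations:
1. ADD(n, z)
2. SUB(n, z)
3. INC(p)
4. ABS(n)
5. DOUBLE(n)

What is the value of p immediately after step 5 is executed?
p = -4

Tracing p through execution:
Initial: p = -5
After step 1 (ADD(n, z)): p = -5
After step 2 (SUB(n, z)): p = -5
After step 3 (INC(p)): p = -4
After step 4 (ABS(n)): p = -4
After step 5 (DOUBLE(n)): p = -4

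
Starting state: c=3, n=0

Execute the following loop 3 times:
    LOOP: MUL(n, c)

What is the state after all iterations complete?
c=3, n=0

Iteration trace:
Start: c=3, n=0
After iteration 1: c=3, n=0
After iteration 2: c=3, n=0
After iteration 3: c=3, n=0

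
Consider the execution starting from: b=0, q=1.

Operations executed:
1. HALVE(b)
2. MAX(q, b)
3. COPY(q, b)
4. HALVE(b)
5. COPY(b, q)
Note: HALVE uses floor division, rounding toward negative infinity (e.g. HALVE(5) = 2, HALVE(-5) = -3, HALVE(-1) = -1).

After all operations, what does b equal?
b = 0

Tracing execution:
Step 1: HALVE(b) → b = 0
Step 2: MAX(q, b) → b = 0
Step 3: COPY(q, b) → b = 0
Step 4: HALVE(b) → b = 0
Step 5: COPY(b, q) → b = 0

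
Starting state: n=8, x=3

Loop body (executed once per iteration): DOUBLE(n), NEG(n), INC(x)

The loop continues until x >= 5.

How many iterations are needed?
2

Tracing iterations:
Initial: n=8, x=3
After iteration 1: n=-16, x=4
After iteration 2: n=32, x=5
x >= 5 now holds, so the loop exits after 2 iterations.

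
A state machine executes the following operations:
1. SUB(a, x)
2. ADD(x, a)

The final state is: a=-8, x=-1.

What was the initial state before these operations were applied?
a=-1, x=7

Working backwards:
Final state: a=-8, x=-1
Before step 2 (ADD(x, a)): a=-8, x=7
Before step 1 (SUB(a, x)): a=-1, x=7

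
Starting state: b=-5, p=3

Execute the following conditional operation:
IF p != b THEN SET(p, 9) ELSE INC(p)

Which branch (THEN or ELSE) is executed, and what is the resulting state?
Branch: THEN, Final state: b=-5, p=9

Evaluating condition: p != b
p = 3, b = -5
Condition is True, so THEN branch executes
After SET(p, 9): b=-5, p=9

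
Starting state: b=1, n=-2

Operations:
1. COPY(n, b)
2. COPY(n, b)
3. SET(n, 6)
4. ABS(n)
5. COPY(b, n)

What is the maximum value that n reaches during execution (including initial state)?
6

Values of n at each step:
Initial: n = -2
After step 1: n = 1
After step 2: n = 1
After step 3: n = 6 ← maximum
After step 4: n = 6
After step 5: n = 6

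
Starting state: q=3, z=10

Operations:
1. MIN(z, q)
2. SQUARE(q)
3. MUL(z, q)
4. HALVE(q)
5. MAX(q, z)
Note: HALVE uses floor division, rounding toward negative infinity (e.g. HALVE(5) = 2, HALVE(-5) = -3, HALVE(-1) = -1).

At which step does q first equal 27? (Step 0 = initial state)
Step 5

Tracing q:
Initial: q = 3
After step 1: q = 3
After step 2: q = 9
After step 3: q = 9
After step 4: q = 4
After step 5: q = 27 ← first occurrence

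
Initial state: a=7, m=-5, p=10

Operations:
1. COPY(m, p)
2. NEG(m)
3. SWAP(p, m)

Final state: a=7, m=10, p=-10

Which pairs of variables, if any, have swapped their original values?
None

Comparing initial and final values:
p: 10 → -10
a: 7 → 7
m: -5 → 10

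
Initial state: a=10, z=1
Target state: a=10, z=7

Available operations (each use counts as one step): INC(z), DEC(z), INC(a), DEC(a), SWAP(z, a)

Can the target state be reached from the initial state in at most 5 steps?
No

The target state cannot be reached within 5 steps.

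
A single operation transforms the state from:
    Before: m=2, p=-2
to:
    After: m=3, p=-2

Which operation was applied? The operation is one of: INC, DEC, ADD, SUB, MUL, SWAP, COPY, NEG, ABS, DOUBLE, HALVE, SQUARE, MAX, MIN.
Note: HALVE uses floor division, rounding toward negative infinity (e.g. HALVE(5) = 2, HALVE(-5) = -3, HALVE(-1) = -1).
INC(m)

Analyzing the change:
Before: m=2, p=-2
After: m=3, p=-2
Variable m changed from 2 to 3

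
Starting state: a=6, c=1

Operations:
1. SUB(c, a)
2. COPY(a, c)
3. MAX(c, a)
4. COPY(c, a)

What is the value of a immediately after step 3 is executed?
a = -5

Tracing a through execution:
Initial: a = 6
After step 1 (SUB(c, a)): a = 6
After step 2 (COPY(a, c)): a = -5
After step 3 (MAX(c, a)): a = -5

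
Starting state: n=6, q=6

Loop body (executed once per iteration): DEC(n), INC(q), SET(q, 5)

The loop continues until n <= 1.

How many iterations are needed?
5

Tracing iterations:
Initial: n=6, q=6
After iteration 1: n=5, q=5
After iteration 2: n=4, q=5
After iteration 3: n=3, q=5
After iteration 4: n=2, q=5
After iteration 5: n=1, q=5
n <= 1 now holds, so the loop exits after 5 iterations.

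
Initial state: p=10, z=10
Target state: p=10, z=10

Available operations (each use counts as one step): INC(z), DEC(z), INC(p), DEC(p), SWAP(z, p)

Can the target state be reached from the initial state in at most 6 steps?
Yes

Path (0 steps): 0 steps (already at target)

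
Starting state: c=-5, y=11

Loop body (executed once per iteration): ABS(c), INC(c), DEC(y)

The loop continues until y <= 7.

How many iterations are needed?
4

Tracing iterations:
Initial: c=-5, y=11
After iteration 1: c=6, y=10
After iteration 2: c=7, y=9
After iteration 3: c=8, y=8
After iteration 4: c=9, y=7
y <= 7 now holds, so the loop exits after 4 iterations.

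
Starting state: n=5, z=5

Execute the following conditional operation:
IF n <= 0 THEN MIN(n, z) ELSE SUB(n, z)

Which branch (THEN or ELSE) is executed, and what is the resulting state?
Branch: ELSE, Final state: n=0, z=5

Evaluating condition: n <= 0
n = 5
Condition is False, so ELSE branch executes
After SUB(n, z): n=0, z=5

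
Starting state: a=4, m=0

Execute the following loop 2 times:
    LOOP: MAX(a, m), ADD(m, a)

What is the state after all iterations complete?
a=4, m=8

Iteration trace:
Start: a=4, m=0
After iteration 1: a=4, m=4
After iteration 2: a=4, m=8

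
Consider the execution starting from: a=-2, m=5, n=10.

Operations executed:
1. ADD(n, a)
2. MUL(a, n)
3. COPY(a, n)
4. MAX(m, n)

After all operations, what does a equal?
a = 8

Tracing execution:
Step 1: ADD(n, a) → a = -2
Step 2: MUL(a, n) → a = -16
Step 3: COPY(a, n) → a = 8
Step 4: MAX(m, n) → a = 8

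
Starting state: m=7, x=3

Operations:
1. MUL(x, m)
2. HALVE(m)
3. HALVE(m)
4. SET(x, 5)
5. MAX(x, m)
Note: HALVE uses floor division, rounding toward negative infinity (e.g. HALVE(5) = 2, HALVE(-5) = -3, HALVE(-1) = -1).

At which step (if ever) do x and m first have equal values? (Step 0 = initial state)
Never

x and m never become equal during execution.

Comparing values at each step:
Initial: x=3, m=7
After step 1: x=21, m=7
After step 2: x=21, m=3
After step 3: x=21, m=1
After step 4: x=5, m=1
After step 5: x=5, m=1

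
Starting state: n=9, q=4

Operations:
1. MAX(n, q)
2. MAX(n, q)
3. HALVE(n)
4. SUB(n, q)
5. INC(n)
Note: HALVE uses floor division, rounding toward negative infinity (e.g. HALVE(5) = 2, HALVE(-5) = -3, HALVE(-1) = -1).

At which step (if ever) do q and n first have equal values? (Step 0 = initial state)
Step 3

q and n first become equal after step 3.

Comparing values at each step:
Initial: q=4, n=9
After step 1: q=4, n=9
After step 2: q=4, n=9
After step 3: q=4, n=4 ← equal!
After step 4: q=4, n=0
After step 5: q=4, n=1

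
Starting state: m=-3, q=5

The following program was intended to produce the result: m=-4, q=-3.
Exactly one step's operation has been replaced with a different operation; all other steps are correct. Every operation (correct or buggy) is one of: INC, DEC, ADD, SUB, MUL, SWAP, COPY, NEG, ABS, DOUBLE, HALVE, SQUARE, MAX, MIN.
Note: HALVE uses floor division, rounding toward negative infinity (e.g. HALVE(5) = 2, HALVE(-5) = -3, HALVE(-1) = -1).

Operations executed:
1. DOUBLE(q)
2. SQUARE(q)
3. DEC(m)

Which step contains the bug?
Step 2

Trace with buggy code:
Initial: m=-3, q=5
After step 1: m=-3, q=10
After step 2: m=-3, q=100
After step 3: m=-4, q=100
Actual final m=-4, q=100 ≠ expected m=-4, q=-3.
Step 2 is the only position where a single-operation replacement can produce the expected result.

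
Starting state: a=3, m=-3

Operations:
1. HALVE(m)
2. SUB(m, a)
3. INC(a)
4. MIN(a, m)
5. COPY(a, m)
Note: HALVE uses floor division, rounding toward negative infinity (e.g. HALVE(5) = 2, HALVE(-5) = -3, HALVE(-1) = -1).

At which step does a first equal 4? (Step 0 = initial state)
Step 3

Tracing a:
Initial: a = 3
After step 1: a = 3
After step 2: a = 3
After step 3: a = 4 ← first occurrence
After step 4: a = -5
After step 5: a = -5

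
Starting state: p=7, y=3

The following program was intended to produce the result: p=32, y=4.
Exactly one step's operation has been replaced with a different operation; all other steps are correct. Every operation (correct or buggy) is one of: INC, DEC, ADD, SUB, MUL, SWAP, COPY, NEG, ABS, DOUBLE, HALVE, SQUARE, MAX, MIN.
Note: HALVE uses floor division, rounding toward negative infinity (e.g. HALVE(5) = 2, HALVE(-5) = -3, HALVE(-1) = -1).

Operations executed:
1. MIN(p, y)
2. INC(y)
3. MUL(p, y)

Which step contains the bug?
Step 1

Trace with buggy code:
Initial: p=7, y=3
After step 1: p=3, y=3
After step 2: p=3, y=4
After step 3: p=12, y=4
Actual final p=12, y=4 ≠ expected p=32, y=4.
Step 1 is the only position where a single-operation replacement can produce the expected result.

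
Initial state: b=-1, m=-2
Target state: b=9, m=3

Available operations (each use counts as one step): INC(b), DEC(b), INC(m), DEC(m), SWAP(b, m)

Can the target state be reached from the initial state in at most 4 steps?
No

The target state cannot be reached within 4 steps.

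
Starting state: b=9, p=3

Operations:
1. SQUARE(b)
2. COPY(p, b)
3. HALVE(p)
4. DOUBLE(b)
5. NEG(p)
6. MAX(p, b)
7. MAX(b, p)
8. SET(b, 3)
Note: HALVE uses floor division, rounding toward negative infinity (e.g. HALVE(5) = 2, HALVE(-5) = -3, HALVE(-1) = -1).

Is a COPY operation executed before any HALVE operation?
Yes

First COPY: step 2
First HALVE: step 3
Since 2 < 3, COPY comes first.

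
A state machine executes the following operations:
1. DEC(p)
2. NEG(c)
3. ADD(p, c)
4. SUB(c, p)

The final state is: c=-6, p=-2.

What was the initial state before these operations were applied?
c=8, p=7

Working backwards:
Final state: c=-6, p=-2
Before step 4 (SUB(c, p)): c=-8, p=-2
Before step 3 (ADD(p, c)): c=-8, p=6
Before step 2 (NEG(c)): c=8, p=6
Before step 1 (DEC(p)): c=8, p=7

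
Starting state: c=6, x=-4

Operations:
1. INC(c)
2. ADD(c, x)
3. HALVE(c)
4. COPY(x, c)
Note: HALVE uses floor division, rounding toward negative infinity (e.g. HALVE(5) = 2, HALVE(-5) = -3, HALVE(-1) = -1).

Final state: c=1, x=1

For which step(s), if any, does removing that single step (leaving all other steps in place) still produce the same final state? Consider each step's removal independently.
Step(s) 1

Testing removal of each single step:
Without step 1: final = c=1, x=1 (same)
Without step 2: final = c=3, x=3 (different)
Without step 3: final = c=3, x=3 (different)
Without step 4: final = c=1, x=-4 (different)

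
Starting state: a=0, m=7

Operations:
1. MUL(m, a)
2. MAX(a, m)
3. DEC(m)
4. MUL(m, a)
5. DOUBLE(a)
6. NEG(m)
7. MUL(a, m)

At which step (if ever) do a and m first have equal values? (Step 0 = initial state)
Step 1

a and m first become equal after step 1.

Comparing values at each step:
Initial: a=0, m=7
After step 1: a=0, m=0 ← equal!
After step 2: a=0, m=0 ← equal!
After step 3: a=0, m=-1
After step 4: a=0, m=0 ← equal!
After step 5: a=0, m=0 ← equal!
After step 6: a=0, m=0 ← equal!
After step 7: a=0, m=0 ← equal!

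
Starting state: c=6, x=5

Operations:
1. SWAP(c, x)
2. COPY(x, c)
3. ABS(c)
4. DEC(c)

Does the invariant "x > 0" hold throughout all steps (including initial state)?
Yes

The invariant holds at every step.

State at each step:
Initial: c=6, x=5
After step 1: c=5, x=6
After step 2: c=5, x=5
After step 3: c=5, x=5
After step 4: c=4, x=5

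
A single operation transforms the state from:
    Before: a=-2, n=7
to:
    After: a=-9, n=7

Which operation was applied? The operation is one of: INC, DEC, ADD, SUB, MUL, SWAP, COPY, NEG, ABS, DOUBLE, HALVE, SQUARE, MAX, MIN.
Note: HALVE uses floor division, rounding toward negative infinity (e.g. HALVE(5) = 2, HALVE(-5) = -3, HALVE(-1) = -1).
SUB(a, n)

Analyzing the change:
Before: a=-2, n=7
After: a=-9, n=7
Variable a changed from -2 to -9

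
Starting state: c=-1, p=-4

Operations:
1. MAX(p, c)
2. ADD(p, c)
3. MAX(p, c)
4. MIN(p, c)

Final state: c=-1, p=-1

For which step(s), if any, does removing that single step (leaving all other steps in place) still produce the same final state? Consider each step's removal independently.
Step(s) 1, 2, 4

Testing removal of each single step:
Without step 1: final = c=-1, p=-1 (same)
Without step 2: final = c=-1, p=-1 (same)
Without step 3: final = c=-1, p=-2 (different)
Without step 4: final = c=-1, p=-1 (same)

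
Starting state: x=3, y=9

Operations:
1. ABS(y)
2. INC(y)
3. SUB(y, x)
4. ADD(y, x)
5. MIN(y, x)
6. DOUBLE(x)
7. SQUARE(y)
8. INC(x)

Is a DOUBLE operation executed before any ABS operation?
No

First DOUBLE: step 6
First ABS: step 1
Since 6 > 1, ABS comes first.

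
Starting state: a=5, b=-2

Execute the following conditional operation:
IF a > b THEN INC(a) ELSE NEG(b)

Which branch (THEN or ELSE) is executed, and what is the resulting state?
Branch: THEN, Final state: a=6, b=-2

Evaluating condition: a > b
a = 5, b = -2
Condition is True, so THEN branch executes
After INC(a): a=6, b=-2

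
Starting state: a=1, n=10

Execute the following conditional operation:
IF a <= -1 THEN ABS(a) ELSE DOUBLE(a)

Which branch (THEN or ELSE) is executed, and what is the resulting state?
Branch: ELSE, Final state: a=2, n=10

Evaluating condition: a <= -1
a = 1
Condition is False, so ELSE branch executes
After DOUBLE(a): a=2, n=10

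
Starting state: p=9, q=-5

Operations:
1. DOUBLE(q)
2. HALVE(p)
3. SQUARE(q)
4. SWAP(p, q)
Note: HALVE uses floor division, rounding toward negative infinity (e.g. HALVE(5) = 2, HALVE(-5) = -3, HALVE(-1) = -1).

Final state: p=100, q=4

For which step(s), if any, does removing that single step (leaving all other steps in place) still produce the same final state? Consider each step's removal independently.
None - removing any single step changes the final result

Testing removal of each single step:
Without step 1: final = p=25, q=4 (different)
Without step 2: final = p=100, q=9 (different)
Without step 3: final = p=-10, q=4 (different)
Without step 4: final = p=4, q=100 (different)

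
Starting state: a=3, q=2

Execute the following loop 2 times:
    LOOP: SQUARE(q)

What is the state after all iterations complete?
a=3, q=16

Iteration trace:
Start: a=3, q=2
After iteration 1: a=3, q=4
After iteration 2: a=3, q=16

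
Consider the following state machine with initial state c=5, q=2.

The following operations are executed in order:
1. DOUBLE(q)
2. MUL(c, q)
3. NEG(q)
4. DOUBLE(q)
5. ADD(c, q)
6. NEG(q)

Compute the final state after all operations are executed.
{c: 12, q: 8}

Step-by-step execution:
Initial: c=5, q=2
After step 1 (DOUBLE(q)): c=5, q=4
After step 2 (MUL(c, q)): c=20, q=4
After step 3 (NEG(q)): c=20, q=-4
After step 4 (DOUBLE(q)): c=20, q=-8
After step 5 (ADD(c, q)): c=12, q=-8
After step 6 (NEG(q)): c=12, q=8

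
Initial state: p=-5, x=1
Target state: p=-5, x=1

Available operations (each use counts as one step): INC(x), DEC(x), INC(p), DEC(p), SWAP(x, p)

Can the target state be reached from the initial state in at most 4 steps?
Yes

Path (0 steps): 0 steps (already at target)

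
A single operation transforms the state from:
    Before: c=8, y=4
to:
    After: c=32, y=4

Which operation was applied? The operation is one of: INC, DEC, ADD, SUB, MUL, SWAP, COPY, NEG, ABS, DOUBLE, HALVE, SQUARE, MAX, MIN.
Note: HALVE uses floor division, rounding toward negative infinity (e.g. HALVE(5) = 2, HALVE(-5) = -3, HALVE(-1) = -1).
MUL(c, y)

Analyzing the change:
Before: c=8, y=4
After: c=32, y=4
Variable c changed from 8 to 32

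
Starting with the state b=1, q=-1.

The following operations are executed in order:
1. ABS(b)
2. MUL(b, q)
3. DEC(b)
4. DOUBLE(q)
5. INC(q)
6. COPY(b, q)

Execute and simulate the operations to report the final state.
{b: -1, q: -1}

Step-by-step execution:
Initial: b=1, q=-1
After step 1 (ABS(b)): b=1, q=-1
After step 2 (MUL(b, q)): b=-1, q=-1
After step 3 (DEC(b)): b=-2, q=-1
After step 4 (DOUBLE(q)): b=-2, q=-2
After step 5 (INC(q)): b=-2, q=-1
After step 6 (COPY(b, q)): b=-1, q=-1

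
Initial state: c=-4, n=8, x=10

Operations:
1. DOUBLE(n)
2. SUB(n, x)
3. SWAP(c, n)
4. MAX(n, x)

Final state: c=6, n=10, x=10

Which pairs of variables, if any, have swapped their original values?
None

Comparing initial and final values:
n: 8 → 10
x: 10 → 10
c: -4 → 6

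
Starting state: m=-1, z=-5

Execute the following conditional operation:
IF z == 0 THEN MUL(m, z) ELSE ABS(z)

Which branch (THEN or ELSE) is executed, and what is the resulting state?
Branch: ELSE, Final state: m=-1, z=5

Evaluating condition: z == 0
z = -5
Condition is False, so ELSE branch executes
After ABS(z): m=-1, z=5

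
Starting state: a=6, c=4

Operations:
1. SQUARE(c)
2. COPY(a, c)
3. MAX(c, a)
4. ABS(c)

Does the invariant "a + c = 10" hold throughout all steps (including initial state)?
No, violated after step 1

The invariant is violated after step 1.

State at each step:
Initial: a=6, c=4
After step 1: a=6, c=16
After step 2: a=16, c=16
After step 3: a=16, c=16
After step 4: a=16, c=16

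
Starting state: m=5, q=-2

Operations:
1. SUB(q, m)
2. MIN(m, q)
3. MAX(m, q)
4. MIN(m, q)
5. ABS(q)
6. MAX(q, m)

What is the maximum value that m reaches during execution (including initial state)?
5

Values of m at each step:
Initial: m = 5 ← maximum
After step 1: m = 5
After step 2: m = -7
After step 3: m = -7
After step 4: m = -7
After step 5: m = -7
After step 6: m = -7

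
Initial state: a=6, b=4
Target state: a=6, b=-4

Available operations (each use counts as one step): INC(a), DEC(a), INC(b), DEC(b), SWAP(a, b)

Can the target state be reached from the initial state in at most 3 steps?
No

The target state cannot be reached within 3 steps.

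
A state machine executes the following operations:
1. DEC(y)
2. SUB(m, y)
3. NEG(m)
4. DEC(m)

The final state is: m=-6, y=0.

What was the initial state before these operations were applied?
m=5, y=1

Working backwards:
Final state: m=-6, y=0
Before step 4 (DEC(m)): m=-5, y=0
Before step 3 (NEG(m)): m=5, y=0
Before step 2 (SUB(m, y)): m=5, y=0
Before step 1 (DEC(y)): m=5, y=1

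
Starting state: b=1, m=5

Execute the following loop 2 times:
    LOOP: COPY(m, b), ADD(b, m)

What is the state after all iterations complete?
b=4, m=2

Iteration trace:
Start: b=1, m=5
After iteration 1: b=2, m=1
After iteration 2: b=4, m=2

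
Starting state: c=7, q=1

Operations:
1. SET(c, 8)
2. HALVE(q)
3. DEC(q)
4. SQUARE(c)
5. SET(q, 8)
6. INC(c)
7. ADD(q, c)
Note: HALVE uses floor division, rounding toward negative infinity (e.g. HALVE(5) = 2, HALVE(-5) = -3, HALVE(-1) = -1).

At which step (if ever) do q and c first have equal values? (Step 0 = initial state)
Never

q and c never become equal during execution.

Comparing values at each step:
Initial: q=1, c=7
After step 1: q=1, c=8
After step 2: q=0, c=8
After step 3: q=-1, c=8
After step 4: q=-1, c=64
After step 5: q=8, c=64
After step 6: q=8, c=65
After step 7: q=73, c=65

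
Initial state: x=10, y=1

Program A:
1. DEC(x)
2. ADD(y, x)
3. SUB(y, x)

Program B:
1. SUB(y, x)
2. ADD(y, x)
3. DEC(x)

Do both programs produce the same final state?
Yes

Program A final state: x=9, y=1
Program B final state: x=9, y=1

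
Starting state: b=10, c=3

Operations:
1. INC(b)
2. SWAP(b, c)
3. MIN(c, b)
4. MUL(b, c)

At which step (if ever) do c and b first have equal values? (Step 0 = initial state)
Step 3

c and b first become equal after step 3.

Comparing values at each step:
Initial: c=3, b=10
After step 1: c=3, b=11
After step 2: c=11, b=3
After step 3: c=3, b=3 ← equal!
After step 4: c=3, b=9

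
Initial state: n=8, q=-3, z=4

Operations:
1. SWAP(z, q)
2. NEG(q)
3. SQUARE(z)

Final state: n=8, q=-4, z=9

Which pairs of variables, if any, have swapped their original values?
None

Comparing initial and final values:
n: 8 → 8
q: -3 → -4
z: 4 → 9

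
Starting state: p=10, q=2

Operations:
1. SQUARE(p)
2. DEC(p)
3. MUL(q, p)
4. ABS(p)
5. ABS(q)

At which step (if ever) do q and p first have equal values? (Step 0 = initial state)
Never

q and p never become equal during execution.

Comparing values at each step:
Initial: q=2, p=10
After step 1: q=2, p=100
After step 2: q=2, p=99
After step 3: q=198, p=99
After step 4: q=198, p=99
After step 5: q=198, p=99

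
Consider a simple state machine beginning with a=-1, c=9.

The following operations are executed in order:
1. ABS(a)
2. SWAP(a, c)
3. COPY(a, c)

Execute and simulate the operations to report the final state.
{a: 1, c: 1}

Step-by-step execution:
Initial: a=-1, c=9
After step 1 (ABS(a)): a=1, c=9
After step 2 (SWAP(a, c)): a=9, c=1
After step 3 (COPY(a, c)): a=1, c=1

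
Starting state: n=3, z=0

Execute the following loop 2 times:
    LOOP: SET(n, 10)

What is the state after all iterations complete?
n=10, z=0

Iteration trace:
Start: n=3, z=0
After iteration 1: n=10, z=0
After iteration 2: n=10, z=0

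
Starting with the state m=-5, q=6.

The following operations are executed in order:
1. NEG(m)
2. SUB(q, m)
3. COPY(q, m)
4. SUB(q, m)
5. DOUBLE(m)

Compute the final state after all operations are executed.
{m: 10, q: 0}

Step-by-step execution:
Initial: m=-5, q=6
After step 1 (NEG(m)): m=5, q=6
After step 2 (SUB(q, m)): m=5, q=1
After step 3 (COPY(q, m)): m=5, q=5
After step 4 (SUB(q, m)): m=5, q=0
After step 5 (DOUBLE(m)): m=10, q=0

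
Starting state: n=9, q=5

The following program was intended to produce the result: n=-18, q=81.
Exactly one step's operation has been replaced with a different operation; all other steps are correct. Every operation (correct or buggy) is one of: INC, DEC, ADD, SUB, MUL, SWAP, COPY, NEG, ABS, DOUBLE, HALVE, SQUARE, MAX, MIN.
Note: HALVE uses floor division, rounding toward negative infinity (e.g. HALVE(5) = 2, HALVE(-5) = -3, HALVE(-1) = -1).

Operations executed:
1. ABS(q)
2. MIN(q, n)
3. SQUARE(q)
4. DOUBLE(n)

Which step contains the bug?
Step 1

Trace with buggy code:
Initial: n=9, q=5
After step 1: n=9, q=5
After step 2: n=9, q=5
After step 3: n=9, q=25
After step 4: n=18, q=25
Actual final n=18, q=25 ≠ expected n=-18, q=81.
Step 1 is the only position where a single-operation replacement can produce the expected result.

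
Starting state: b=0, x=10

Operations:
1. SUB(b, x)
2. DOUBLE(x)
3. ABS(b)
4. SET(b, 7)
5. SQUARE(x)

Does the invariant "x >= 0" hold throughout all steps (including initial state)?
Yes

The invariant holds at every step.

State at each step:
Initial: b=0, x=10
After step 1: b=-10, x=10
After step 2: b=-10, x=20
After step 3: b=10, x=20
After step 4: b=7, x=20
After step 5: b=7, x=400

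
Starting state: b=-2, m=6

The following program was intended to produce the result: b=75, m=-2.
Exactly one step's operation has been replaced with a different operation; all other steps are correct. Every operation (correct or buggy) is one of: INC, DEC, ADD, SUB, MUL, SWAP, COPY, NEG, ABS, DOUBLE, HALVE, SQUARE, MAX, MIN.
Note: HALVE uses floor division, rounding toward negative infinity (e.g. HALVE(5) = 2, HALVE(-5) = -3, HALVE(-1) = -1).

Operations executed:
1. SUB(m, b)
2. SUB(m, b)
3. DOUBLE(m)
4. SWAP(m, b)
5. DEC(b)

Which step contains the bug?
Step 1

Trace with buggy code:
Initial: b=-2, m=6
After step 1: b=-2, m=8
After step 2: b=-2, m=10
After step 3: b=-2, m=20
After step 4: b=20, m=-2
After step 5: b=19, m=-2
Actual final b=19, m=-2 ≠ expected b=75, m=-2.
Step 1 is the only position where a single-operation replacement can produce the expected result.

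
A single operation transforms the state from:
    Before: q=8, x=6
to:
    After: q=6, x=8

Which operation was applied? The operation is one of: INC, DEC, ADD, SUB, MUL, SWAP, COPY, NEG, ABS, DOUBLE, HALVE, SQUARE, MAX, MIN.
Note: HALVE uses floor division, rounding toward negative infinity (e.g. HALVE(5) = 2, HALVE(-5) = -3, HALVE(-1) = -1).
SWAP(q, x)

Analyzing the change:
Before: q=8, x=6
After: q=6, x=8
Variable q changed from 8 to 6
Variable x changed from 6 to 8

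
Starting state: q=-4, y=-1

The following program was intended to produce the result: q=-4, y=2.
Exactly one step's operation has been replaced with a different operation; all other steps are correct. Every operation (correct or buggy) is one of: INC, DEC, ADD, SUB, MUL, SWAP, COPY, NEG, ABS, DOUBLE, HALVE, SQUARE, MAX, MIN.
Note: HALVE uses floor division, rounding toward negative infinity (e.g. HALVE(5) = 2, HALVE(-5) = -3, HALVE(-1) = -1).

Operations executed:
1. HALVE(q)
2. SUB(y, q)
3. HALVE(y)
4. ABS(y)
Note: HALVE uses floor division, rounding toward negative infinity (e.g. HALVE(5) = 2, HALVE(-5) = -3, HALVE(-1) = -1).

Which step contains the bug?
Step 1

Trace with buggy code:
Initial: q=-4, y=-1
After step 1: q=-2, y=-1
After step 2: q=-2, y=1
After step 3: q=-2, y=0
After step 4: q=-2, y=0
Actual final q=-2, y=0 ≠ expected q=-4, y=2.
Step 1 is the only position where a single-operation replacement can produce the expected result.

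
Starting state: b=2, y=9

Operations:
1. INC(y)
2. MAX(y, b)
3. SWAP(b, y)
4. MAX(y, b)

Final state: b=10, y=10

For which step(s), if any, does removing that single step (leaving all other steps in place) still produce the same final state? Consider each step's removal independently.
Step(s) 2

Testing removal of each single step:
Without step 1: final = b=9, y=9 (different)
Without step 2: final = b=10, y=10 (same)
Without step 3: final = b=2, y=10 (different)
Without step 4: final = b=10, y=2 (different)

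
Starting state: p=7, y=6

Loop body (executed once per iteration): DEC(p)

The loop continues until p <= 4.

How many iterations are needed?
3

Tracing iterations:
Initial: p=7, y=6
After iteration 1: p=6, y=6
After iteration 2: p=5, y=6
After iteration 3: p=4, y=6
p <= 4 now holds, so the loop exits after 3 iterations.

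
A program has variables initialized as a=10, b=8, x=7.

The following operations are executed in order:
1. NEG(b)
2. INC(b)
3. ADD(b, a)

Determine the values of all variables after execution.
{a: 10, b: 3, x: 7}

Step-by-step execution:
Initial: a=10, b=8, x=7
After step 1 (NEG(b)): a=10, b=-8, x=7
After step 2 (INC(b)): a=10, b=-7, x=7
After step 3 (ADD(b, a)): a=10, b=3, x=7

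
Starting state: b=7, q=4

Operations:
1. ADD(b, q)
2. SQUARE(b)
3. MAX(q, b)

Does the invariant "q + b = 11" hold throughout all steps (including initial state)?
No, violated after step 1

The invariant is violated after step 1.

State at each step:
Initial: b=7, q=4
After step 1: b=11, q=4
After step 2: b=121, q=4
After step 3: b=121, q=121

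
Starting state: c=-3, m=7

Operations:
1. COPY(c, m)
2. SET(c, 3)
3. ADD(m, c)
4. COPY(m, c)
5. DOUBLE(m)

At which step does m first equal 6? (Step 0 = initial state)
Step 5

Tracing m:
Initial: m = 7
After step 1: m = 7
After step 2: m = 7
After step 3: m = 10
After step 4: m = 3
After step 5: m = 6 ← first occurrence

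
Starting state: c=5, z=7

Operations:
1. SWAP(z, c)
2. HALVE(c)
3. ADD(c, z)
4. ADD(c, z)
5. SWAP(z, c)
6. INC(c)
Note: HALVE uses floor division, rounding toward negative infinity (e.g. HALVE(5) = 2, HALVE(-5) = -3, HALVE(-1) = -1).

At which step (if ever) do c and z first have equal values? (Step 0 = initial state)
Never

c and z never become equal during execution.

Comparing values at each step:
Initial: c=5, z=7
After step 1: c=7, z=5
After step 2: c=3, z=5
After step 3: c=8, z=5
After step 4: c=13, z=5
After step 5: c=5, z=13
After step 6: c=6, z=13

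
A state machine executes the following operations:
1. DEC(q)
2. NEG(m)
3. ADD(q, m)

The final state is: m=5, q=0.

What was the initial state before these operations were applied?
m=-5, q=-4

Working backwards:
Final state: m=5, q=0
Before step 3 (ADD(q, m)): m=5, q=-5
Before step 2 (NEG(m)): m=-5, q=-5
Before step 1 (DEC(q)): m=-5, q=-4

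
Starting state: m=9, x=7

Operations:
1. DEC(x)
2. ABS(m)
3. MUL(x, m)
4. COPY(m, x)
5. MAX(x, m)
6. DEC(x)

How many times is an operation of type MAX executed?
1

Counting MAX operations:
Step 5: MAX(x, m) ← MAX
Total: 1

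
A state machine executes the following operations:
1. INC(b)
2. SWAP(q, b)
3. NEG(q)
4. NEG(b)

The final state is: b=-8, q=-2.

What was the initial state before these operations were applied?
b=1, q=8

Working backwards:
Final state: b=-8, q=-2
Before step 4 (NEG(b)): b=8, q=-2
Before step 3 (NEG(q)): b=8, q=2
Before step 2 (SWAP(q, b)): b=2, q=8
Before step 1 (INC(b)): b=1, q=8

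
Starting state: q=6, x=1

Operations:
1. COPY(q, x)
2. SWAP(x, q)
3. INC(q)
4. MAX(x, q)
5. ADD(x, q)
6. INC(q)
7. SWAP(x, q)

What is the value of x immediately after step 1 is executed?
x = 1

Tracing x through execution:
Initial: x = 1
After step 1 (COPY(q, x)): x = 1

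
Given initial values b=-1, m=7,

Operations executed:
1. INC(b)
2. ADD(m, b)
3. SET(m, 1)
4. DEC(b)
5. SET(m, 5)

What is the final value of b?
b = -1

Tracing execution:
Step 1: INC(b) → b = 0
Step 2: ADD(m, b) → b = 0
Step 3: SET(m, 1) → b = 0
Step 4: DEC(b) → b = -1
Step 5: SET(m, 5) → b = -1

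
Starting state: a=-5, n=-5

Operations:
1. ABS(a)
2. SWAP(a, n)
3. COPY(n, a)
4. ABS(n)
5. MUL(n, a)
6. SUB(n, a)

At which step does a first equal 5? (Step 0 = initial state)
Step 1

Tracing a:
Initial: a = -5
After step 1: a = 5 ← first occurrence
After step 2: a = -5
After step 3: a = -5
After step 4: a = -5
After step 5: a = -5
After step 6: a = -5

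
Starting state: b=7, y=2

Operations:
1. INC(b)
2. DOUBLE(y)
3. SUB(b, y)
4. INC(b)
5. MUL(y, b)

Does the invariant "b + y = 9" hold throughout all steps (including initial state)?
No, violated after step 1

The invariant is violated after step 1.

State at each step:
Initial: b=7, y=2
After step 1: b=8, y=2
After step 2: b=8, y=4
After step 3: b=4, y=4
After step 4: b=5, y=4
After step 5: b=5, y=20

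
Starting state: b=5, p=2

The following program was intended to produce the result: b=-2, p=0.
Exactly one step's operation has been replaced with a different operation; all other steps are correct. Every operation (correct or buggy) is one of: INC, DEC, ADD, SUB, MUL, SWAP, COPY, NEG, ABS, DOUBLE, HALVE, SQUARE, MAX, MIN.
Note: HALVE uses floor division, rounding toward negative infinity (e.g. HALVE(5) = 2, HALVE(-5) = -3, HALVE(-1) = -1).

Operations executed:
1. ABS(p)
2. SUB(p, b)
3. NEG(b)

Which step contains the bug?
Step 1

Trace with buggy code:
Initial: b=5, p=2
After step 1: b=5, p=2
After step 2: b=5, p=-3
After step 3: b=-5, p=-3
Actual final b=-5, p=-3 ≠ expected b=-2, p=0.
Step 1 is the only position where a single-operation replacement can produce the expected result.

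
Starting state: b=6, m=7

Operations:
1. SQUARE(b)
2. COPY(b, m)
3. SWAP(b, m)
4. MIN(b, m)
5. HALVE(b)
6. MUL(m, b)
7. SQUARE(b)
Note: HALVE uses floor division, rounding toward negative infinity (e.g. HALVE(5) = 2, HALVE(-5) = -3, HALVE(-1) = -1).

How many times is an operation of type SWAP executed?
1

Counting SWAP operations:
Step 3: SWAP(b, m) ← SWAP
Total: 1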